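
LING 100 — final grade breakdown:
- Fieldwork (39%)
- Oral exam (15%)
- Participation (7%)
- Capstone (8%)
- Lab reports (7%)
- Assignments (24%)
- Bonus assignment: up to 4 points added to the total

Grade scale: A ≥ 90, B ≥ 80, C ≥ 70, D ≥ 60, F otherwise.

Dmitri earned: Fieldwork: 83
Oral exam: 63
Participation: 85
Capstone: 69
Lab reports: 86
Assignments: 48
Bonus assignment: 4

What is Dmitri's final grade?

C

Weighted total:
  Fieldwork 83 × 0.39 = 32.37
  Oral exam 63 × 0.15 = 9.45
  Participation 85 × 0.07 = 5.95
  Capstone 69 × 0.08 = 5.52
  Lab reports 86 × 0.07 = 6.02
  Assignments 48 × 0.24 = 11.52
Sum = 70.83
Bonus assignment: 70.83 + 4 = 74.83
74.83 is ≥ 70 and < 80 → C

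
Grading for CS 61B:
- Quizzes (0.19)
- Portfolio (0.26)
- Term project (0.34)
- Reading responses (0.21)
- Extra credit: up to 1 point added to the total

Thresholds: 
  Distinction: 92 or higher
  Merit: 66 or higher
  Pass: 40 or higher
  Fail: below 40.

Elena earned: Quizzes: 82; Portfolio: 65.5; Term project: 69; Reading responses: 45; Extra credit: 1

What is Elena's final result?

Merit

Weighted total:
  Quizzes 82 × 0.19 = 15.58
  Portfolio 65.5 × 0.26 = 17.03
  Term project 69 × 0.34 = 23.46
  Reading responses 45 × 0.21 = 9.45
Sum = 65.52
Extra credit: 65.52 + 1 = 66.52
66.52 is ≥ 66 and < 92 → Merit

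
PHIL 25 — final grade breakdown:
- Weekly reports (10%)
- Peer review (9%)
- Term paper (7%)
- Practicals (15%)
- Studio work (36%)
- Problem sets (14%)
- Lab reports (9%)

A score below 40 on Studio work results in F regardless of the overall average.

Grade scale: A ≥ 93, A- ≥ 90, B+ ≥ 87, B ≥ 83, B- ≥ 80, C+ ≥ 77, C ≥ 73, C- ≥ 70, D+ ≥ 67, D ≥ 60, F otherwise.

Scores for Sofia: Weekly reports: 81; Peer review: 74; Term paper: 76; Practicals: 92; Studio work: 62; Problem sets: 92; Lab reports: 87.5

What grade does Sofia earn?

Studio work score 62 ≥ 40: minimum met.
Weighted total:
  Weekly reports 81 × 0.1 = 8.1
  Peer review 74 × 0.09 = 6.66
  Term paper 76 × 0.07 = 5.32
  Practicals 92 × 0.15 = 13.8
  Studio work 62 × 0.36 = 22.32
  Problem sets 92 × 0.14 = 12.88
  Lab reports 87.5 × 0.09 = 7.875
Sum = 76.955
76.955 is ≥ 73 and < 77 → C

C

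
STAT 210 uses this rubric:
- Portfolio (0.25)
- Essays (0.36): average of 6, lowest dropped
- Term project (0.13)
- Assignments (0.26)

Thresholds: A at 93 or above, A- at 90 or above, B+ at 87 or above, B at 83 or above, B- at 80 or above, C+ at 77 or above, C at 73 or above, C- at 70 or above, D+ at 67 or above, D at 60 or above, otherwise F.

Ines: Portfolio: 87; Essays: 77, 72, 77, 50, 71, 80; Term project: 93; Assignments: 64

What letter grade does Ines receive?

C+

Essays: drop 50 → average of remaining 5 = 377/5 = 75.4
Weighted total:
  Portfolio 87 × 0.25 = 21.75
  Essays 75.4 × 0.36 = 27.144
  Term project 93 × 0.13 = 12.09
  Assignments 64 × 0.26 = 16.64
Sum = 77.624
77.624 is ≥ 77 and < 80 → C+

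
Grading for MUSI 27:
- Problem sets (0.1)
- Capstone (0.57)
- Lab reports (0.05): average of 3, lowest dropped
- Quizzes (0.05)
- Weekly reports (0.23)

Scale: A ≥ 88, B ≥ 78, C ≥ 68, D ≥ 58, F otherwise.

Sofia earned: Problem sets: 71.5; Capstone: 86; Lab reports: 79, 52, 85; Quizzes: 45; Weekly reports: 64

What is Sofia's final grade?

C

Lab reports: drop 52 → average of remaining 2 = 164/2 = 82
Weighted total:
  Problem sets 71.5 × 0.1 = 7.15
  Capstone 86 × 0.57 = 49.02
  Lab reports 82 × 0.05 = 4.1
  Quizzes 45 × 0.05 = 2.25
  Weekly reports 64 × 0.23 = 14.72
Sum = 77.24
77.24 is ≥ 68 and < 78 → C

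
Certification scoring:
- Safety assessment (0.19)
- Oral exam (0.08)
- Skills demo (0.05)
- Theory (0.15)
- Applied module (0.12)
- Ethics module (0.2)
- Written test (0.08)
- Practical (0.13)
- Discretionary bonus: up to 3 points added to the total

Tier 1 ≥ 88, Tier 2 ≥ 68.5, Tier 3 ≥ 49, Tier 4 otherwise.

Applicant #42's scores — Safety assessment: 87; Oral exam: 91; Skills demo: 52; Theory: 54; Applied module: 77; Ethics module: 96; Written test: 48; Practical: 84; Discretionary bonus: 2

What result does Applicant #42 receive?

Weighted total:
  Safety assessment 87 × 0.19 = 16.53
  Oral exam 91 × 0.08 = 7.28
  Skills demo 52 × 0.05 = 2.6
  Theory 54 × 0.15 = 8.1
  Applied module 77 × 0.12 = 9.24
  Ethics module 96 × 0.2 = 19.2
  Written test 48 × 0.08 = 3.84
  Practical 84 × 0.13 = 10.92
Sum = 77.71
Discretionary bonus: 77.71 + 2 = 79.71
79.71 is ≥ 68.5 and < 88 → Tier 2

Tier 2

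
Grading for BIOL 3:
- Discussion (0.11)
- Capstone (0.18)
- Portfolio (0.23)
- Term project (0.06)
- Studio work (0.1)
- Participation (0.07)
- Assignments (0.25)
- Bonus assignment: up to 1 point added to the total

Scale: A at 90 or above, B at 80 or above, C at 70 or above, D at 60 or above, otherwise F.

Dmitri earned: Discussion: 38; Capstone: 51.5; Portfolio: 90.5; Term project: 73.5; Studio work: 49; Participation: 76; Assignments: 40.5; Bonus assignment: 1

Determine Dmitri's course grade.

Weighted total:
  Discussion 38 × 0.11 = 4.18
  Capstone 51.5 × 0.18 = 9.27
  Portfolio 90.5 × 0.23 = 20.815
  Term project 73.5 × 0.06 = 4.41
  Studio work 49 × 0.1 = 4.9
  Participation 76 × 0.07 = 5.32
  Assignments 40.5 × 0.25 = 10.125
Sum = 59.02
Bonus assignment: 59.02 + 1 = 60.02
60.02 is ≥ 60 and < 70 → D

D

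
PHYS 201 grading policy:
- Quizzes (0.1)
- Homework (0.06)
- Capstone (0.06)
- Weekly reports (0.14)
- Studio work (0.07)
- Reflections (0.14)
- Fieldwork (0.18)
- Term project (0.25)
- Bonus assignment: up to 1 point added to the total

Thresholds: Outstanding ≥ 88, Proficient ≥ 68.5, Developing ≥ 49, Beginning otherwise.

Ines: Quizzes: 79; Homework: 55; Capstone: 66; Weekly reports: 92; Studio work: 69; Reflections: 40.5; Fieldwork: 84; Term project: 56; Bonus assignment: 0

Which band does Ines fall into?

Weighted total:
  Quizzes 79 × 0.1 = 7.9
  Homework 55 × 0.06 = 3.3
  Capstone 66 × 0.06 = 3.96
  Weekly reports 92 × 0.14 = 12.88
  Studio work 69 × 0.07 = 4.83
  Reflections 40.5 × 0.14 = 5.67
  Fieldwork 84 × 0.18 = 15.12
  Term project 56 × 0.25 = 14
Sum = 67.66
Bonus assignment: 67.66 + 0 = 67.66
67.66 is ≥ 49 and < 68.5 → Developing

Developing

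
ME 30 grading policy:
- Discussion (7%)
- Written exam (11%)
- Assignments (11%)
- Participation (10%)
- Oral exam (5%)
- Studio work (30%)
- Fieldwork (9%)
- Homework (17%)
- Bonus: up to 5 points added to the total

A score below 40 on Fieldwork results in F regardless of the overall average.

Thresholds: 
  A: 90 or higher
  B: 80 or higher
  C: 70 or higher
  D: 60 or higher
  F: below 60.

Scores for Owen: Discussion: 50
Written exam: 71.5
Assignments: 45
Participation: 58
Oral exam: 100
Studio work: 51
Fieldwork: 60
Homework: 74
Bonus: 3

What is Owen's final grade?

D

Fieldwork score 60 ≥ 40: minimum met.
Weighted total:
  Discussion 50 × 0.07 = 3.5
  Written exam 71.5 × 0.11 = 7.865
  Assignments 45 × 0.11 = 4.95
  Participation 58 × 0.1 = 5.8
  Oral exam 100 × 0.05 = 5
  Studio work 51 × 0.3 = 15.3
  Fieldwork 60 × 0.09 = 5.4
  Homework 74 × 0.17 = 12.58
Sum = 60.395
Bonus: 60.395 + 3 = 63.395
63.395 is ≥ 60 and < 70 → D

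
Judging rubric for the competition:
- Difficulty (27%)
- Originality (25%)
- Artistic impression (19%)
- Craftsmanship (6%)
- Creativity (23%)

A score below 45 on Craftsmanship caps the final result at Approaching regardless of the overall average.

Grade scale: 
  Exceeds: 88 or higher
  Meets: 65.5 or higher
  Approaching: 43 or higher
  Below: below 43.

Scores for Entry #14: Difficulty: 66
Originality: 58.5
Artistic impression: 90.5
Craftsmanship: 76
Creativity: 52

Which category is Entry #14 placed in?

Craftsmanship score 76 ≥ 45: minimum met.
Weighted total:
  Difficulty 66 × 0.27 = 17.82
  Originality 58.5 × 0.25 = 14.625
  Artistic impression 90.5 × 0.19 = 17.195
  Craftsmanship 76 × 0.06 = 4.56
  Creativity 52 × 0.23 = 11.96
Sum = 66.16
66.16 is ≥ 65.5 and < 88 → Meets

Meets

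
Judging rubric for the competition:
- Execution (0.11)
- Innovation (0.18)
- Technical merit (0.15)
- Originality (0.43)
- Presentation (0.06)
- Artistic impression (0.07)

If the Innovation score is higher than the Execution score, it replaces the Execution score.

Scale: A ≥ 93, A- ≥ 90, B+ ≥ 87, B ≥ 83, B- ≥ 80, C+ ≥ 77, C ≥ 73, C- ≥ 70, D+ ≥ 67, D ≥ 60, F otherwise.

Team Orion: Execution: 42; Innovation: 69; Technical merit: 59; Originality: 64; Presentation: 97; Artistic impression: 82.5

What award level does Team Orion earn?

D+

Innovation (69) > Execution (42), so Execution counts as 69.
Weighted total:
  Execution 69 × 0.11 = 7.59
  Innovation 69 × 0.18 = 12.42
  Technical merit 59 × 0.15 = 8.85
  Originality 64 × 0.43 = 27.52
  Presentation 97 × 0.06 = 5.82
  Artistic impression 82.5 × 0.07 = 5.775
Sum = 67.975
67.975 is ≥ 67 and < 70 → D+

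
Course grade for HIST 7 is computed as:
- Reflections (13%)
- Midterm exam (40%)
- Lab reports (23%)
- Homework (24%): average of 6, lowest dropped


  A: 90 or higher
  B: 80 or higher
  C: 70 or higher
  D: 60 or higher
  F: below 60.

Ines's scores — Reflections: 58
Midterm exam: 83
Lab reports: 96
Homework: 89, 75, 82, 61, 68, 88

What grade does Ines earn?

B

Homework: drop 61 → average of remaining 5 = 402/5 = 80.4
Weighted total:
  Reflections 58 × 0.13 = 7.54
  Midterm exam 83 × 0.4 = 33.2
  Lab reports 96 × 0.23 = 22.08
  Homework 80.4 × 0.24 = 19.296
Sum = 82.116
82.116 is ≥ 80 and < 90 → B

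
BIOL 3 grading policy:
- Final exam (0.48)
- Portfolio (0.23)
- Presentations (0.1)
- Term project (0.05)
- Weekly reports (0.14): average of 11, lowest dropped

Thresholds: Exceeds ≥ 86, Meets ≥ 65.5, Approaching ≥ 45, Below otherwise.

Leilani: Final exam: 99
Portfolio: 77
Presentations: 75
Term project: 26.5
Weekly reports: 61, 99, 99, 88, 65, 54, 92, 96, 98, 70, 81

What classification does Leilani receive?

Weekly reports: drop 54 → average of remaining 10 = 849/10 = 84.9
Weighted total:
  Final exam 99 × 0.48 = 47.52
  Portfolio 77 × 0.23 = 17.71
  Presentations 75 × 0.1 = 7.5
  Term project 26.5 × 0.05 = 1.325
  Weekly reports 84.9 × 0.14 = 11.886
Sum = 85.941
85.941 is ≥ 65.5 and < 86 → Meets

Meets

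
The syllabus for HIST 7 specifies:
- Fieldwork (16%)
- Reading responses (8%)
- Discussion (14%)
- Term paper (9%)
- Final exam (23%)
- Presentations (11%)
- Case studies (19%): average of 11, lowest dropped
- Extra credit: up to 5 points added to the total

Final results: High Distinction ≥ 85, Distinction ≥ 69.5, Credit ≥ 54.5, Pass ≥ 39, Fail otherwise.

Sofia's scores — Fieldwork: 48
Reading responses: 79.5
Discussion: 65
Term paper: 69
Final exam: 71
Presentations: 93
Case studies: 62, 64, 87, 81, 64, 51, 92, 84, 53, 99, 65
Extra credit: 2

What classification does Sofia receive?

Case studies: drop 51 → average of remaining 10 = 751/10 = 75.1
Weighted total:
  Fieldwork 48 × 0.16 = 7.68
  Reading responses 79.5 × 0.08 = 6.36
  Discussion 65 × 0.14 = 9.1
  Term paper 69 × 0.09 = 6.21
  Final exam 71 × 0.23 = 16.33
  Presentations 93 × 0.11 = 10.23
  Case studies 75.1 × 0.19 = 14.269
Sum = 70.179
Extra credit: 70.179 + 2 = 72.179
72.179 is ≥ 69.5 and < 85 → Distinction

Distinction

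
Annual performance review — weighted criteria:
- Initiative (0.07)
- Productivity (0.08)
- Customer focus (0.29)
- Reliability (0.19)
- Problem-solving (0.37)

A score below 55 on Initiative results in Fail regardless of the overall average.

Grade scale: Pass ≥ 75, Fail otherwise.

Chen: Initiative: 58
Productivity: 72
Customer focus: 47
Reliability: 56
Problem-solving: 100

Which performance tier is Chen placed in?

Initiative score 58 ≥ 55: minimum met.
Weighted total:
  Initiative 58 × 0.07 = 4.06
  Productivity 72 × 0.08 = 5.76
  Customer focus 47 × 0.29 = 13.63
  Reliability 56 × 0.19 = 10.64
  Problem-solving 100 × 0.37 = 37
Sum = 71.09
71.09 < 75 → Fail

Fail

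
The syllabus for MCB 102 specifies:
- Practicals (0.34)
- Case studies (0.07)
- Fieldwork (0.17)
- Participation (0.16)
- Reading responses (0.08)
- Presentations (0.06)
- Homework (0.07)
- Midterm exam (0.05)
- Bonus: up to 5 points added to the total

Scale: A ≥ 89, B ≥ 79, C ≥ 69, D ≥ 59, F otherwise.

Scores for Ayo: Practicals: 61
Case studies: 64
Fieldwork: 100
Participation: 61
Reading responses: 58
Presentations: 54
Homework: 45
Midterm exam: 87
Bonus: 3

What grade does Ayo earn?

Weighted total:
  Practicals 61 × 0.34 = 20.74
  Case studies 64 × 0.07 = 4.48
  Fieldwork 100 × 0.17 = 17
  Participation 61 × 0.16 = 9.76
  Reading responses 58 × 0.08 = 4.64
  Presentations 54 × 0.06 = 3.24
  Homework 45 × 0.07 = 3.15
  Midterm exam 87 × 0.05 = 4.35
Sum = 67.36
Bonus: 67.36 + 3 = 70.36
70.36 is ≥ 69 and < 79 → C

C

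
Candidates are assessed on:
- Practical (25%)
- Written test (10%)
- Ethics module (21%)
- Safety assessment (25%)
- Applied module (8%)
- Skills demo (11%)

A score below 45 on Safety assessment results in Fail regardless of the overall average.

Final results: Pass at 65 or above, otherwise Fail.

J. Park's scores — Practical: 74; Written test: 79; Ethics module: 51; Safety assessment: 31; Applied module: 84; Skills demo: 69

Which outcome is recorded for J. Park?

Fail

Safety assessment score 31 < 45: minimum not met.
Weighted total:
  Practical 74 × 0.25 = 18.5
  Written test 79 × 0.1 = 7.9
  Ethics module 51 × 0.21 = 10.71
  Safety assessment 31 × 0.25 = 7.75
  Applied module 84 × 0.08 = 6.72
  Skills demo 69 × 0.11 = 7.59
Sum = 59.17
Because the Safety assessment minimum was not met, the result is Fail.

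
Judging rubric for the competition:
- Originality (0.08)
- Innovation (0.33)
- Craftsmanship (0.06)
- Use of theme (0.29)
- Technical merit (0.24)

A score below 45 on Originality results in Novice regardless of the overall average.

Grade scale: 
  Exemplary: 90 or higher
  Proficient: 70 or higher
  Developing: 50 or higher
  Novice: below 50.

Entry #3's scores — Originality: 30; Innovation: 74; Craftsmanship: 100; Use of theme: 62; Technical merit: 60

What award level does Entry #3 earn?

Novice

Originality score 30 < 45: minimum not met.
Weighted total:
  Originality 30 × 0.08 = 2.4
  Innovation 74 × 0.33 = 24.42
  Craftsmanship 100 × 0.06 = 6
  Use of theme 62 × 0.29 = 17.98
  Technical merit 60 × 0.24 = 14.4
Sum = 65.2
Because the Originality minimum was not met, the result is Novice.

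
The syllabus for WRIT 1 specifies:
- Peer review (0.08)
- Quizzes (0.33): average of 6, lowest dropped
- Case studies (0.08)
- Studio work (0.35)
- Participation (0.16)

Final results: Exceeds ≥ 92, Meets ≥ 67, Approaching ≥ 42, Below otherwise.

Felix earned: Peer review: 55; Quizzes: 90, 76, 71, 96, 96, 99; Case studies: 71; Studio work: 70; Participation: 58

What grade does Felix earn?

Quizzes: drop 71 → average of remaining 5 = 457/5 = 91.4
Weighted total:
  Peer review 55 × 0.08 = 4.4
  Quizzes 91.4 × 0.33 = 30.162
  Case studies 71 × 0.08 = 5.68
  Studio work 70 × 0.35 = 24.5
  Participation 58 × 0.16 = 9.28
Sum = 74.022
74.022 is ≥ 67 and < 92 → Meets

Meets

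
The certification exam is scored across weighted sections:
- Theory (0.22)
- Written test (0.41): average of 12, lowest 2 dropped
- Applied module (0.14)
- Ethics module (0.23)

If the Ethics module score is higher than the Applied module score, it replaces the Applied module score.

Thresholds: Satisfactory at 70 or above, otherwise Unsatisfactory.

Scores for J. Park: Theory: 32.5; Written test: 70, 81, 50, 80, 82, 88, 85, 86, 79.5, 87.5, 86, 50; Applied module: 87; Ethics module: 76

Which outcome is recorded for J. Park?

Written test: drop 50, 50 → average of remaining 10 = 825/10 = 82.5
Ethics module (76) ≤ Applied module (87), so Applied module stays at 87.
Weighted total:
  Theory 32.5 × 0.22 = 7.15
  Written test 82.5 × 0.41 = 33.825
  Applied module 87 × 0.14 = 12.18
  Ethics module 76 × 0.23 = 17.48
Sum = 70.635
70.635 ≥ 70 → Satisfactory

Satisfactory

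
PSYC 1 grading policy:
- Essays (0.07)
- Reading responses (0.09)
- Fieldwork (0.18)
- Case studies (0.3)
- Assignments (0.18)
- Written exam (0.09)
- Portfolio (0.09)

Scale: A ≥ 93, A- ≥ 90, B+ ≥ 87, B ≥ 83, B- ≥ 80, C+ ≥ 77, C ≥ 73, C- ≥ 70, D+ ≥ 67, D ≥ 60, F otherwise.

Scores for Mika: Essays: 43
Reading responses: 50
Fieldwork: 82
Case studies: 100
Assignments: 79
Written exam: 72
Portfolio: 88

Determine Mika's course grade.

B-

Weighted total:
  Essays 43 × 0.07 = 3.01
  Reading responses 50 × 0.09 = 4.5
  Fieldwork 82 × 0.18 = 14.76
  Case studies 100 × 0.3 = 30
  Assignments 79 × 0.18 = 14.22
  Written exam 72 × 0.09 = 6.48
  Portfolio 88 × 0.09 = 7.92
Sum = 80.89
80.89 is ≥ 80 and < 83 → B-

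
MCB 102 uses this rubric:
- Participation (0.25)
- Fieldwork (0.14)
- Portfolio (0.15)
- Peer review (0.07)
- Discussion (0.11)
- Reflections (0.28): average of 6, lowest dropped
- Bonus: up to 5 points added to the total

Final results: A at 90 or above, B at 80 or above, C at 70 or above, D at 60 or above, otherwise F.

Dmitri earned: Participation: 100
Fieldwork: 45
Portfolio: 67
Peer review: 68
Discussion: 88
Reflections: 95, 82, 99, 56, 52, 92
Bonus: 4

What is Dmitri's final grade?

B

Reflections: drop 52 → average of remaining 5 = 424/5 = 84.8
Weighted total:
  Participation 100 × 0.25 = 25
  Fieldwork 45 × 0.14 = 6.3
  Portfolio 67 × 0.15 = 10.05
  Peer review 68 × 0.07 = 4.76
  Discussion 88 × 0.11 = 9.68
  Reflections 84.8 × 0.28 = 23.744
Sum = 79.534
Bonus: 79.534 + 4 = 83.534
83.534 is ≥ 80 and < 90 → B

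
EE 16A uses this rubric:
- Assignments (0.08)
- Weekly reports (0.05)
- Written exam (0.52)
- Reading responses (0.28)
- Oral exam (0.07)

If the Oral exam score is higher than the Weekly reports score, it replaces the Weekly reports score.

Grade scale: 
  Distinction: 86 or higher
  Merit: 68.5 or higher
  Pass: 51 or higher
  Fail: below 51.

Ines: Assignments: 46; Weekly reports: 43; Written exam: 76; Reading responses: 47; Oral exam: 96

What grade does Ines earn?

Pass

Oral exam (96) > Weekly reports (43), so Weekly reports counts as 96.
Weighted total:
  Assignments 46 × 0.08 = 3.68
  Weekly reports 96 × 0.05 = 4.8
  Written exam 76 × 0.52 = 39.52
  Reading responses 47 × 0.28 = 13.16
  Oral exam 96 × 0.07 = 6.72
Sum = 67.88
67.88 is ≥ 51 and < 68.5 → Pass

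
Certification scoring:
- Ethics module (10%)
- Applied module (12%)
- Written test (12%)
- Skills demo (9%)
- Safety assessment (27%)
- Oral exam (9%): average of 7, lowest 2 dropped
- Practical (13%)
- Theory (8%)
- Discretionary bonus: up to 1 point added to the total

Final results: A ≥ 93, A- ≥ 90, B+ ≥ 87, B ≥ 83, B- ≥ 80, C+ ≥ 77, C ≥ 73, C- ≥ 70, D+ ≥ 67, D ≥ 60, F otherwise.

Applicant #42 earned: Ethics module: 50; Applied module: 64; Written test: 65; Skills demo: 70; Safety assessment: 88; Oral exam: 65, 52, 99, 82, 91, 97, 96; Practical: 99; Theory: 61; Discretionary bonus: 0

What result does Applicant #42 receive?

C

Oral exam: drop 52, 65 → average of remaining 5 = 465/5 = 93
Weighted total:
  Ethics module 50 × 0.1 = 5
  Applied module 64 × 0.12 = 7.68
  Written test 65 × 0.12 = 7.8
  Skills demo 70 × 0.09 = 6.3
  Safety assessment 88 × 0.27 = 23.76
  Oral exam 93 × 0.09 = 8.37
  Practical 99 × 0.13 = 12.87
  Theory 61 × 0.08 = 4.88
Sum = 76.66
Discretionary bonus: 76.66 + 0 = 76.66
76.66 is ≥ 73 and < 77 → C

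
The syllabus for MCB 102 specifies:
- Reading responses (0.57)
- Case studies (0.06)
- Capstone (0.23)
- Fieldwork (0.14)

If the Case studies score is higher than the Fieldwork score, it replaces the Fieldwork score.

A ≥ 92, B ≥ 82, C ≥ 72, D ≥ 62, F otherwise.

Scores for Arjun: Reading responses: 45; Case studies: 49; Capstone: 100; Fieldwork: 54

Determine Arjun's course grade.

F

Case studies (49) ≤ Fieldwork (54), so Fieldwork stays at 54.
Weighted total:
  Reading responses 45 × 0.57 = 25.65
  Case studies 49 × 0.06 = 2.94
  Capstone 100 × 0.23 = 23
  Fieldwork 54 × 0.14 = 7.56
Sum = 59.15
59.15 < 62 → F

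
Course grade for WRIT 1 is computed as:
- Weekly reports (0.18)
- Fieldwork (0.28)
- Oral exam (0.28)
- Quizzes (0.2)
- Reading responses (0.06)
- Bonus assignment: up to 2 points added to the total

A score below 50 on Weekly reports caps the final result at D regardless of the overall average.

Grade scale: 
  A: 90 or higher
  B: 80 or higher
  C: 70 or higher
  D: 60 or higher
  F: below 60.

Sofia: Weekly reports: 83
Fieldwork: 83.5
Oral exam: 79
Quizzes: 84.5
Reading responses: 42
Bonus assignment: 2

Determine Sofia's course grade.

B

Weekly reports score 83 ≥ 50: minimum met.
Weighted total:
  Weekly reports 83 × 0.18 = 14.94
  Fieldwork 83.5 × 0.28 = 23.38
  Oral exam 79 × 0.28 = 22.12
  Quizzes 84.5 × 0.2 = 16.9
  Reading responses 42 × 0.06 = 2.52
Sum = 79.86
Bonus assignment: 79.86 + 2 = 81.86
81.86 is ≥ 80 and < 90 → B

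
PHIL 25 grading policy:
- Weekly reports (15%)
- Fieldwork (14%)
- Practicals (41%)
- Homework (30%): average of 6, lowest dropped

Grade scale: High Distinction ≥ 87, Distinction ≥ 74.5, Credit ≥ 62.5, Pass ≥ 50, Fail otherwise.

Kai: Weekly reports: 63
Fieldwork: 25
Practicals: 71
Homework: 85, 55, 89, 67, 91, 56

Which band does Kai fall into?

Credit

Homework: drop 55 → average of remaining 5 = 388/5 = 77.6
Weighted total:
  Weekly reports 63 × 0.15 = 9.45
  Fieldwork 25 × 0.14 = 3.5
  Practicals 71 × 0.41 = 29.11
  Homework 77.6 × 0.3 = 23.28
Sum = 65.34
65.34 is ≥ 62.5 and < 74.5 → Credit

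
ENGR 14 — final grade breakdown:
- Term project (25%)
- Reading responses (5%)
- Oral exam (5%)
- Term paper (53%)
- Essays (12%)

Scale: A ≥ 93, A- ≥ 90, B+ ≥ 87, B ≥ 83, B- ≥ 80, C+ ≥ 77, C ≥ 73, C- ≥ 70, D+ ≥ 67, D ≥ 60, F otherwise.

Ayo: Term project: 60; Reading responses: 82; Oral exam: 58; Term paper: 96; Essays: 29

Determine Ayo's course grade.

C

Weighted total:
  Term project 60 × 0.25 = 15
  Reading responses 82 × 0.05 = 4.1
  Oral exam 58 × 0.05 = 2.9
  Term paper 96 × 0.53 = 50.88
  Essays 29 × 0.12 = 3.48
Sum = 76.36
76.36 is ≥ 73 and < 77 → C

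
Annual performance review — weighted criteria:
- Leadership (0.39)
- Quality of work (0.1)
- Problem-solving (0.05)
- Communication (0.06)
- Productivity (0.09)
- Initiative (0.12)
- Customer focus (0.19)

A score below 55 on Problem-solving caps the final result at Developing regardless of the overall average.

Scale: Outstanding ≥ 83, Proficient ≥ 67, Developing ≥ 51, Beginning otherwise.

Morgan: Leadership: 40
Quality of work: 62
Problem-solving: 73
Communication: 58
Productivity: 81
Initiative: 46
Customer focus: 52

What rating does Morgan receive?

Developing

Problem-solving score 73 ≥ 55: minimum met.
Weighted total:
  Leadership 40 × 0.39 = 15.6
  Quality of work 62 × 0.1 = 6.2
  Problem-solving 73 × 0.05 = 3.65
  Communication 58 × 0.06 = 3.48
  Productivity 81 × 0.09 = 7.29
  Initiative 46 × 0.12 = 5.52
  Customer focus 52 × 0.19 = 9.88
Sum = 51.62
51.62 is ≥ 51 and < 67 → Developing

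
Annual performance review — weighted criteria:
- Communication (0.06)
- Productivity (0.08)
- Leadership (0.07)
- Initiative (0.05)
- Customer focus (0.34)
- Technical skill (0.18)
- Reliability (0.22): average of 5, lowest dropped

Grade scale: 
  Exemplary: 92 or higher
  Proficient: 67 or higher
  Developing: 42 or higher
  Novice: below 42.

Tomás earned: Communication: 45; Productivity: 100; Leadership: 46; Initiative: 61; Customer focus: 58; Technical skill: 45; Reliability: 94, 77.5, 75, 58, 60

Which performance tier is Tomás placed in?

Reliability: drop 58 → average of remaining 4 = 306.5/4 = 76.625
Weighted total:
  Communication 45 × 0.06 = 2.7
  Productivity 100 × 0.08 = 8
  Leadership 46 × 0.07 = 3.22
  Initiative 61 × 0.05 = 3.05
  Customer focus 58 × 0.34 = 19.72
  Technical skill 45 × 0.18 = 8.1
  Reliability 76.625 × 0.22 = 16.8575
Sum = 61.6475
61.6475 is ≥ 42 and < 67 → Developing

Developing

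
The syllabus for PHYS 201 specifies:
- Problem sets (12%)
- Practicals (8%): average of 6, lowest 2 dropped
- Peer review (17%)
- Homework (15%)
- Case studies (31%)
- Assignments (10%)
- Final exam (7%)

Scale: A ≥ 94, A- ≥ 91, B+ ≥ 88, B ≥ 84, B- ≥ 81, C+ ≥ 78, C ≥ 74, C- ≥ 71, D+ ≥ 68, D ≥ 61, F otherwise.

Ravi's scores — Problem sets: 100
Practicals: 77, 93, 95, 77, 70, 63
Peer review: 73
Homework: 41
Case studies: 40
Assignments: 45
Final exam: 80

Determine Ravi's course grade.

Practicals: drop 63, 70 → average of remaining 4 = 342/4 = 85.5
Weighted total:
  Problem sets 100 × 0.12 = 12
  Practicals 85.5 × 0.08 = 6.84
  Peer review 73 × 0.17 = 12.41
  Homework 41 × 0.15 = 6.15
  Case studies 40 × 0.31 = 12.4
  Assignments 45 × 0.1 = 4.5
  Final exam 80 × 0.07 = 5.6
Sum = 59.9
59.9 < 61 → F

F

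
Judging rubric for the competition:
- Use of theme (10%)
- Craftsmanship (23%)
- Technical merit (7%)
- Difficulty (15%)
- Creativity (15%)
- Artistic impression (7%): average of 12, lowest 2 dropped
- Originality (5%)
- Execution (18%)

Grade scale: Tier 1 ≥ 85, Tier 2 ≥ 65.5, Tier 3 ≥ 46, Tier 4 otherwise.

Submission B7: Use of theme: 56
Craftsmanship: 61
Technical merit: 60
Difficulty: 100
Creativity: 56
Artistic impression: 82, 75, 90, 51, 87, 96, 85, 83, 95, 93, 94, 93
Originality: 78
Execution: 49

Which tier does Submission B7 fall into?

Artistic impression: drop 51, 75 → average of remaining 10 = 898/10 = 89.8
Weighted total:
  Use of theme 56 × 0.1 = 5.6
  Craftsmanship 61 × 0.23 = 14.03
  Technical merit 60 × 0.07 = 4.2
  Difficulty 100 × 0.15 = 15
  Creativity 56 × 0.15 = 8.4
  Artistic impression 89.8 × 0.07 = 6.286
  Originality 78 × 0.05 = 3.9
  Execution 49 × 0.18 = 8.82
Sum = 66.236
66.236 is ≥ 65.5 and < 85 → Tier 2

Tier 2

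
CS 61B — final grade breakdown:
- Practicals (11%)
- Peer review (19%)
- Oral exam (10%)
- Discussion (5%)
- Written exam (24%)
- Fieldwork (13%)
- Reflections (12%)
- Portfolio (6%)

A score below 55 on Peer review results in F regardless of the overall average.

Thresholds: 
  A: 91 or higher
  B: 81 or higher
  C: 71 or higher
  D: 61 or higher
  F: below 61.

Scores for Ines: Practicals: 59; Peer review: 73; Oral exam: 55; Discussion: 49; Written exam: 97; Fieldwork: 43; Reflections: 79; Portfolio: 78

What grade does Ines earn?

Peer review score 73 ≥ 55: minimum met.
Weighted total:
  Practicals 59 × 0.11 = 6.49
  Peer review 73 × 0.19 = 13.87
  Oral exam 55 × 0.1 = 5.5
  Discussion 49 × 0.05 = 2.45
  Written exam 97 × 0.24 = 23.28
  Fieldwork 43 × 0.13 = 5.59
  Reflections 79 × 0.12 = 9.48
  Portfolio 78 × 0.06 = 4.68
Sum = 71.34
71.34 is ≥ 71 and < 81 → C

C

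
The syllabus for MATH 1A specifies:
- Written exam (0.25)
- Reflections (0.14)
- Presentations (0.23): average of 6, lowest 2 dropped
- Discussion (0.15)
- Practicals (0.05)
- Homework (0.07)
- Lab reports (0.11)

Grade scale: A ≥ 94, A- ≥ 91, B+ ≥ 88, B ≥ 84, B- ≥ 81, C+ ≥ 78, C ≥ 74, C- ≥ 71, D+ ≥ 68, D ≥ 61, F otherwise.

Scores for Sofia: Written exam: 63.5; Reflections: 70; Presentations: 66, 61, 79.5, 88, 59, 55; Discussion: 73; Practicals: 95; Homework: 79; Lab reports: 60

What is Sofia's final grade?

D+

Presentations: drop 55, 59 → average of remaining 4 = 294.5/4 = 73.625
Weighted total:
  Written exam 63.5 × 0.25 = 15.875
  Reflections 70 × 0.14 = 9.8
  Presentations 73.625 × 0.23 = 16.93375
  Discussion 73 × 0.15 = 10.95
  Practicals 95 × 0.05 = 4.75
  Homework 79 × 0.07 = 5.53
  Lab reports 60 × 0.11 = 6.6
Sum = 70.43875
70.43875 is ≥ 68 and < 71 → D+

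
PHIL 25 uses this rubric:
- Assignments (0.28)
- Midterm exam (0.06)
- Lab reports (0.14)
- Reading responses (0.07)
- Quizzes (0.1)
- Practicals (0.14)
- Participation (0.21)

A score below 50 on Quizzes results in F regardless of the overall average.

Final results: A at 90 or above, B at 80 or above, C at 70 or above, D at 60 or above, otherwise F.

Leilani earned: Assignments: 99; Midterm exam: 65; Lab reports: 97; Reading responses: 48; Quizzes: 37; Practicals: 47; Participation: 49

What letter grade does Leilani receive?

Quizzes score 37 < 50: minimum not met.
Weighted total:
  Assignments 99 × 0.28 = 27.72
  Midterm exam 65 × 0.06 = 3.9
  Lab reports 97 × 0.14 = 13.58
  Reading responses 48 × 0.07 = 3.36
  Quizzes 37 × 0.1 = 3.7
  Practicals 47 × 0.14 = 6.58
  Participation 49 × 0.21 = 10.29
Sum = 69.13
Because the Quizzes minimum was not met, the result is F.

F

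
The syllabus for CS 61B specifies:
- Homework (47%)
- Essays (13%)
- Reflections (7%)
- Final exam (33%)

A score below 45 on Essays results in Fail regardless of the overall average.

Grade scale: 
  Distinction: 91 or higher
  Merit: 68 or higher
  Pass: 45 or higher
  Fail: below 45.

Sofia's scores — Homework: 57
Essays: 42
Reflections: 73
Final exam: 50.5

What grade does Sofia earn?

Essays score 42 < 45: minimum not met.
Weighted total:
  Homework 57 × 0.47 = 26.79
  Essays 42 × 0.13 = 5.46
  Reflections 73 × 0.07 = 5.11
  Final exam 50.5 × 0.33 = 16.665
Sum = 54.025
Because the Essays minimum was not met, the result is Fail.

Fail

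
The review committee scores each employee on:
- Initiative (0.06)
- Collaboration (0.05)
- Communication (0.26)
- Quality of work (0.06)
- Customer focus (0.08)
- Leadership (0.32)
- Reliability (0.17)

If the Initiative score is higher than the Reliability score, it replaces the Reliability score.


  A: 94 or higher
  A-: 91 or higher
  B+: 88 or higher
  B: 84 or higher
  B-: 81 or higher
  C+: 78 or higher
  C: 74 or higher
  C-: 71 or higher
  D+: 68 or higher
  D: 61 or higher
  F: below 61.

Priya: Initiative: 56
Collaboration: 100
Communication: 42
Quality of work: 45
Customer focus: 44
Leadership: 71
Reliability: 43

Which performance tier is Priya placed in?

F

Initiative (56) > Reliability (43), so Reliability counts as 56.
Weighted total:
  Initiative 56 × 0.06 = 3.36
  Collaboration 100 × 0.05 = 5
  Communication 42 × 0.26 = 10.92
  Quality of work 45 × 0.06 = 2.7
  Customer focus 44 × 0.08 = 3.52
  Leadership 71 × 0.32 = 22.72
  Reliability 56 × 0.17 = 9.52
Sum = 57.74
57.74 < 61 → F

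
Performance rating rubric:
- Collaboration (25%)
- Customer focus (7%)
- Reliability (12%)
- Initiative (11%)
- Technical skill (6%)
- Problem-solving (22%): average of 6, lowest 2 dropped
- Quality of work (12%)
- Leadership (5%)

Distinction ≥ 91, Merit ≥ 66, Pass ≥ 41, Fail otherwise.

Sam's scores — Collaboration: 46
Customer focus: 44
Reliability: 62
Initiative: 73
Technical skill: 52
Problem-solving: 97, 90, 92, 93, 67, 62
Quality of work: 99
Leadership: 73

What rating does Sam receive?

Merit

Problem-solving: drop 62, 67 → average of remaining 4 = 372/4 = 93
Weighted total:
  Collaboration 46 × 0.25 = 11.5
  Customer focus 44 × 0.07 = 3.08
  Reliability 62 × 0.12 = 7.44
  Initiative 73 × 0.11 = 8.03
  Technical skill 52 × 0.06 = 3.12
  Problem-solving 93 × 0.22 = 20.46
  Quality of work 99 × 0.12 = 11.88
  Leadership 73 × 0.05 = 3.65
Sum = 69.16
69.16 is ≥ 66 and < 91 → Merit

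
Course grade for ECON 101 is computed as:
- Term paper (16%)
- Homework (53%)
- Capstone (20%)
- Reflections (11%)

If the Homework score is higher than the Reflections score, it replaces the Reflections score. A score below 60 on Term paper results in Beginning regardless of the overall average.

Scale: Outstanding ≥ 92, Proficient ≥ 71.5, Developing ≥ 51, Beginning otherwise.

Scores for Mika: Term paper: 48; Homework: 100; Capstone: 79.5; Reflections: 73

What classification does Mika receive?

Beginning

Homework (100) > Reflections (73), so Reflections counts as 100.
Term paper score 48 < 60: minimum not met.
Weighted total:
  Term paper 48 × 0.16 = 7.68
  Homework 100 × 0.53 = 53
  Capstone 79.5 × 0.2 = 15.9
  Reflections 100 × 0.11 = 11
Sum = 87.58
Because the Term paper minimum was not met, the result is Beginning.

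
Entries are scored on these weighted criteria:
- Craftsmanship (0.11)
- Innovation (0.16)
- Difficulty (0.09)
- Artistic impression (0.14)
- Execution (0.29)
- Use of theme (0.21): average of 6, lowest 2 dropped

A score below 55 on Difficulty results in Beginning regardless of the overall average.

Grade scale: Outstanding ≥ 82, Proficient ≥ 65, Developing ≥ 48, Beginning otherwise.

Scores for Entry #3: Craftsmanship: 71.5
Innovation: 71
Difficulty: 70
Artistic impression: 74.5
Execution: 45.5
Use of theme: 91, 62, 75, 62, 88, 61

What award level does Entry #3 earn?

Proficient

Use of theme: drop 61, 62 → average of remaining 4 = 316/4 = 79
Difficulty score 70 ≥ 55: minimum met.
Weighted total:
  Craftsmanship 71.5 × 0.11 = 7.865
  Innovation 71 × 0.16 = 11.36
  Difficulty 70 × 0.09 = 6.3
  Artistic impression 74.5 × 0.14 = 10.43
  Execution 45.5 × 0.29 = 13.195
  Use of theme 79 × 0.21 = 16.59
Sum = 65.74
65.74 is ≥ 65 and < 82 → Proficient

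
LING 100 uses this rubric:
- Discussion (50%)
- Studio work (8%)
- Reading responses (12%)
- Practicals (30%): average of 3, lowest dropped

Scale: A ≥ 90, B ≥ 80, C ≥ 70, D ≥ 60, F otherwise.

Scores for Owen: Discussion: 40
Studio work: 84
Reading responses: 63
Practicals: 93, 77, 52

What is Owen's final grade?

Practicals: drop 52 → average of remaining 2 = 170/2 = 85
Weighted total:
  Discussion 40 × 0.5 = 20
  Studio work 84 × 0.08 = 6.72
  Reading responses 63 × 0.12 = 7.56
  Practicals 85 × 0.3 = 25.5
Sum = 59.78
59.78 < 60 → F

F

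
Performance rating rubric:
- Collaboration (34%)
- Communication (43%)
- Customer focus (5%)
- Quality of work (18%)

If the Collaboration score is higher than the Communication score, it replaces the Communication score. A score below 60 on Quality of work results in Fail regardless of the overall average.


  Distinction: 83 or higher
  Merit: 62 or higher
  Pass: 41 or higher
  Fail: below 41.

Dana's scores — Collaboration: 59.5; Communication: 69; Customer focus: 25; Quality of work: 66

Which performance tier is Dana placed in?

Merit

Collaboration (59.5) ≤ Communication (69), so Communication stays at 69.
Quality of work score 66 ≥ 60: minimum met.
Weighted total:
  Collaboration 59.5 × 0.34 = 20.23
  Communication 69 × 0.43 = 29.67
  Customer focus 25 × 0.05 = 1.25
  Quality of work 66 × 0.18 = 11.88
Sum = 63.03
63.03 is ≥ 62 and < 83 → Merit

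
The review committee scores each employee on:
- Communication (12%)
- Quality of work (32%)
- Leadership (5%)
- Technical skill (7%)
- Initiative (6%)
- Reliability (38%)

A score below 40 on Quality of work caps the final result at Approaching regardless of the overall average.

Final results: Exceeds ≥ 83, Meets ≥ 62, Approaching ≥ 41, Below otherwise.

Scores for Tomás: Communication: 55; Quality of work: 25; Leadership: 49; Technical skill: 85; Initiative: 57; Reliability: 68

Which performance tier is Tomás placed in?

Approaching

Quality of work score 25 < 40: minimum not met.
Weighted total:
  Communication 55 × 0.12 = 6.6
  Quality of work 25 × 0.32 = 8
  Leadership 49 × 0.05 = 2.45
  Technical skill 85 × 0.07 = 5.95
  Initiative 57 × 0.06 = 3.42
  Reliability 68 × 0.38 = 25.84
Sum = 52.26
52.26 would be Approaching; cap at Approaching applies → Approaching.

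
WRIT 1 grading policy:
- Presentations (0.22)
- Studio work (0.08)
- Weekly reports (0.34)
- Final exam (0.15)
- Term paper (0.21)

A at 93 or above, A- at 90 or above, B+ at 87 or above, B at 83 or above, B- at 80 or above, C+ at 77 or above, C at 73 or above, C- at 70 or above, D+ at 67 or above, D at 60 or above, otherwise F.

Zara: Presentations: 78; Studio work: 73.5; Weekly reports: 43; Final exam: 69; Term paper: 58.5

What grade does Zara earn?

D

Weighted total:
  Presentations 78 × 0.22 = 17.16
  Studio work 73.5 × 0.08 = 5.88
  Weekly reports 43 × 0.34 = 14.62
  Final exam 69 × 0.15 = 10.35
  Term paper 58.5 × 0.21 = 12.285
Sum = 60.295
60.295 is ≥ 60 and < 67 → D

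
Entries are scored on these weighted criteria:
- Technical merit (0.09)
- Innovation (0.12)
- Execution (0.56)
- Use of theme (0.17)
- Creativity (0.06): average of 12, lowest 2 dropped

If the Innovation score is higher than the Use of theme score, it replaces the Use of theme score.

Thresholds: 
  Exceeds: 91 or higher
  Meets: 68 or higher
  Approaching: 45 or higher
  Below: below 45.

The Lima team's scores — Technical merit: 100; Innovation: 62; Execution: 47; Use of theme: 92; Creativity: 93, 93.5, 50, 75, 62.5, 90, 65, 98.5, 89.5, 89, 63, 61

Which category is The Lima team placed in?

Creativity: drop 50, 61 → average of remaining 10 = 819/10 = 81.9
Innovation (62) ≤ Use of theme (92), so Use of theme stays at 92.
Weighted total:
  Technical merit 100 × 0.09 = 9
  Innovation 62 × 0.12 = 7.44
  Execution 47 × 0.56 = 26.32
  Use of theme 92 × 0.17 = 15.64
  Creativity 81.9 × 0.06 = 4.914
Sum = 63.314
63.314 is ≥ 45 and < 68 → Approaching

Approaching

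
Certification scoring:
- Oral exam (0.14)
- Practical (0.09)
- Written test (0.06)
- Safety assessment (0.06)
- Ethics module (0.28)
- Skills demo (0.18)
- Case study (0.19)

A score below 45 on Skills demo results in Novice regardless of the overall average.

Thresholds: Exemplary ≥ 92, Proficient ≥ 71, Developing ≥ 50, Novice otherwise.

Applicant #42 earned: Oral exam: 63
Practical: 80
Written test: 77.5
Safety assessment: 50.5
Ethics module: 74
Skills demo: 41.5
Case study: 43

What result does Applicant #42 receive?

Novice

Skills demo score 41.5 < 45: minimum not met.
Weighted total:
  Oral exam 63 × 0.14 = 8.82
  Practical 80 × 0.09 = 7.2
  Written test 77.5 × 0.06 = 4.65
  Safety assessment 50.5 × 0.06 = 3.03
  Ethics module 74 × 0.28 = 20.72
  Skills demo 41.5 × 0.18 = 7.47
  Case study 43 × 0.19 = 8.17
Sum = 60.06
Because the Skills demo minimum was not met, the result is Novice.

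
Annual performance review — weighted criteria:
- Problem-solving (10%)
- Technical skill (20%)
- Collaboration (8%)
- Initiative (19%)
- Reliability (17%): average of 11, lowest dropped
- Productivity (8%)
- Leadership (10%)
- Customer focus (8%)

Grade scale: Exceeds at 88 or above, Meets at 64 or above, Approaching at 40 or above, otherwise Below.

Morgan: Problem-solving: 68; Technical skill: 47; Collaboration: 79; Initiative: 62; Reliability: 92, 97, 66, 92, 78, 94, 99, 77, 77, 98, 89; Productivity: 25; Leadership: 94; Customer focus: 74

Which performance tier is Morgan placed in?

Reliability: drop 66 → average of remaining 10 = 893/10 = 89.3
Weighted total:
  Problem-solving 68 × 0.1 = 6.8
  Technical skill 47 × 0.2 = 9.4
  Collaboration 79 × 0.08 = 6.32
  Initiative 62 × 0.19 = 11.78
  Reliability 89.3 × 0.17 = 15.181
  Productivity 25 × 0.08 = 2
  Leadership 94 × 0.1 = 9.4
  Customer focus 74 × 0.08 = 5.92
Sum = 66.801
66.801 is ≥ 64 and < 88 → Meets

Meets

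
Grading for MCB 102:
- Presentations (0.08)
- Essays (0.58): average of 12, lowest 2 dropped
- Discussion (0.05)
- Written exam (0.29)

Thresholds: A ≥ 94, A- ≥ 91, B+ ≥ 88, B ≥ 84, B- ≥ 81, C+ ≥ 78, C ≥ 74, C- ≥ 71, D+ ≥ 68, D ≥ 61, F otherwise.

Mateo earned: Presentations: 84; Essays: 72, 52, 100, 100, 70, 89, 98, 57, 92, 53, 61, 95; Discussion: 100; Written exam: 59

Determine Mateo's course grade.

Essays: drop 52, 53 → average of remaining 10 = 834/10 = 83.4
Weighted total:
  Presentations 84 × 0.08 = 6.72
  Essays 83.4 × 0.58 = 48.372
  Discussion 100 × 0.05 = 5
  Written exam 59 × 0.29 = 17.11
Sum = 77.202
77.202 is ≥ 74 and < 78 → C

C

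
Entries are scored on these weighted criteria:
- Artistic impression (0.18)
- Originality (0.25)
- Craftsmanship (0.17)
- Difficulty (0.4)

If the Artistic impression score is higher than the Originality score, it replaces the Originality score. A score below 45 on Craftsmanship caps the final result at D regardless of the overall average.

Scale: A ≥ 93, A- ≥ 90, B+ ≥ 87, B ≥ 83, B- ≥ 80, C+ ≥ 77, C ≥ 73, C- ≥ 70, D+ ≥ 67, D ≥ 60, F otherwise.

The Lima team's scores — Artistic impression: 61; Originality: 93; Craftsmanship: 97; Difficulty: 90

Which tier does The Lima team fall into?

B

Artistic impression (61) ≤ Originality (93), so Originality stays at 93.
Craftsmanship score 97 ≥ 45: minimum met.
Weighted total:
  Artistic impression 61 × 0.18 = 10.98
  Originality 93 × 0.25 = 23.25
  Craftsmanship 97 × 0.17 = 16.49
  Difficulty 90 × 0.4 = 36
Sum = 86.72
86.72 is ≥ 83 and < 87 → B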